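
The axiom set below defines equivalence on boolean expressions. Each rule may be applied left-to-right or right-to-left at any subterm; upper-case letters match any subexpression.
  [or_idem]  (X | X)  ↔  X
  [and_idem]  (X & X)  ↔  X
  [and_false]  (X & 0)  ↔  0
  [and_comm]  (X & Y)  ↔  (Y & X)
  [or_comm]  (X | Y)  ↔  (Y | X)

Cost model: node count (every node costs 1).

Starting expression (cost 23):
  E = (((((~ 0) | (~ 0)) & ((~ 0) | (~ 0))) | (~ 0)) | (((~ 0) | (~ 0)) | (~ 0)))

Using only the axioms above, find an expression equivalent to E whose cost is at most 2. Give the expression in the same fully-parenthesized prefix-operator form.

(1) (((~ 0) | (~ 0)) & ((~ 0) | (~ 0)))  =[and_idem →]=  ((~ 0) | (~ 0))    ⊢ ((((~ 0) | (~ 0)) | (~ 0)) | (((~ 0) | (~ 0)) | (~ 0)))
(2) ((((~ 0) | (~ 0)) | (~ 0)) | (((~ 0) | (~ 0)) | (~ 0)))  =[or_idem →]=  (((~ 0) | (~ 0)) | (~ 0))
(3) (((~ 0) | (~ 0)) | (~ 0))  =[or_comm →]=  ((~ 0) | ((~ 0) | (~ 0)))
(4) ((~ 0) | (~ 0))  =[or_idem →]=  (~ 0)    ⊢ ((~ 0) | (~ 0))
(5) ((~ 0) | (~ 0))  =[or_idem →]=  (~ 0)    ⊢ cost 2, within 2

(~ 0)   [cost 2]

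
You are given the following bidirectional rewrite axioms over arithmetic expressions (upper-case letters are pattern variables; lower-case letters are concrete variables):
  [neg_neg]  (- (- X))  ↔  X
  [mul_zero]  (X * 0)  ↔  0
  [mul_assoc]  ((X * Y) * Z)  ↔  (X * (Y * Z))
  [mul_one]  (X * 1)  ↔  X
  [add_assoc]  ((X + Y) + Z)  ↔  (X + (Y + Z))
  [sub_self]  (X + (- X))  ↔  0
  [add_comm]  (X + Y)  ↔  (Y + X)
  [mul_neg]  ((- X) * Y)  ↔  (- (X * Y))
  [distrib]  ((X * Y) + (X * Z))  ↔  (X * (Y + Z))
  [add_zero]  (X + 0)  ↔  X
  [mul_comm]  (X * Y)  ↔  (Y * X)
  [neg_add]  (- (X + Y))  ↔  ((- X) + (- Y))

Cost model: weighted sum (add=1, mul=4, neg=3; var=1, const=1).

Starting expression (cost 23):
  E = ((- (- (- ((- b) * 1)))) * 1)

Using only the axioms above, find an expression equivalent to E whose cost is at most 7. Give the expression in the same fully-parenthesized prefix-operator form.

(- (- b))   [cost 7]

step 1: mul_one (→) rewrites ((- b) * 1) into (- b), now ((- (- (- (- b)))) * 1)
step 2: neg_neg (→) rewrites (- (- (- b))) into (- b), now ((- (- b)) * 1)
step 3: mul_one (→) rewrites ((- (- b)) * 1) into (- (- b)), reaching cost 7 (bound 7)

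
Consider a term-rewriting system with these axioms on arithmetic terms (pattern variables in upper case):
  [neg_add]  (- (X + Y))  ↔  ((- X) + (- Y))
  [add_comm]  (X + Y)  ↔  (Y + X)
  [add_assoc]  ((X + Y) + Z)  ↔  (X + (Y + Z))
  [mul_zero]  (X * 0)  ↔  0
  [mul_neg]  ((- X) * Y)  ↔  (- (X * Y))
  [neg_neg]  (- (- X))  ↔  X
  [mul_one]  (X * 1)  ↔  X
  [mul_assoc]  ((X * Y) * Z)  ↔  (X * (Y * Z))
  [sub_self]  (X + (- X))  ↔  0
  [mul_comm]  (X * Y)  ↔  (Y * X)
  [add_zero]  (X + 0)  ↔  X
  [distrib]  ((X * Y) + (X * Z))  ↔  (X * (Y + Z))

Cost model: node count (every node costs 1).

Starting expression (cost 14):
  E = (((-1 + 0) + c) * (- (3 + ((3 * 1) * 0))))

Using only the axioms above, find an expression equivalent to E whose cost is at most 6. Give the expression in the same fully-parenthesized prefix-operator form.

step 1: mul_one (→) rewrites (3 * 1) into 3, now (((-1 + 0) + c) * (- (3 + (3 * 0))))
step 2: add_zero (→) rewrites (-1 + 0) into -1, now ((-1 + c) * (- (3 + (3 * 0))))
step 3: mul_zero (→) rewrites (3 * 0) into 0, now ((-1 + c) * (- (3 + 0)))
step 4: add_zero (→) rewrites (3 + 0) into 3, reaching cost 6 (bound 6)

((-1 + c) * (- 3))   [cost 6]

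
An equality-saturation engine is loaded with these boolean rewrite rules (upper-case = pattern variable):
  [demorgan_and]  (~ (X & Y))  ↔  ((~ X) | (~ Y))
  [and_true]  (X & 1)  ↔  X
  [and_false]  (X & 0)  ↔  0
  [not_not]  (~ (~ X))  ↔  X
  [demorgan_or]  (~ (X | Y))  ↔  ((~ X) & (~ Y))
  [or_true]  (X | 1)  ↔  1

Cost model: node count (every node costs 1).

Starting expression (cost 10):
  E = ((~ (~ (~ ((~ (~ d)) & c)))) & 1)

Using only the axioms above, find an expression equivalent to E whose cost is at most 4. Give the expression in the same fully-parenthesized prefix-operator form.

step 1: not_not (→) rewrites (~ (~ d)) into d, now ((~ (~ (~ (d & c)))) & 1)
step 2: and_true (→) rewrites ((~ (~ (~ (d & c)))) & 1) into (~ (~ (~ (d & c))))
step 3: not_not (→) rewrites (~ (~ (d & c))) into (d & c), reaching cost 4 (bound 4)

(~ (d & c))   [cost 4]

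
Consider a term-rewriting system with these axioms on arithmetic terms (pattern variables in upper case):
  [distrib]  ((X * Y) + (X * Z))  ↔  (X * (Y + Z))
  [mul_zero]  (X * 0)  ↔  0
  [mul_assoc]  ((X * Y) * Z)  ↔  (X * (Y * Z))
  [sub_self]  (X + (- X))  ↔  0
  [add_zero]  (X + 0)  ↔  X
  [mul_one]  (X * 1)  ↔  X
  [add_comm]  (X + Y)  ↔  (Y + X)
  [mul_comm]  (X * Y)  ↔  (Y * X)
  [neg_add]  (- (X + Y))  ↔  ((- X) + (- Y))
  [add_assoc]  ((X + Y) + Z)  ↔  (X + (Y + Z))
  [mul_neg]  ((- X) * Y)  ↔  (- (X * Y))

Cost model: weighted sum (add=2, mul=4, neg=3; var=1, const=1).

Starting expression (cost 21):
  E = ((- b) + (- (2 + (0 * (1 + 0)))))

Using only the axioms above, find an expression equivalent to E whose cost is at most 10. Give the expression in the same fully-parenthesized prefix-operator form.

1. [add_zero →] (1 + 0)  →  1;  E = ((- b) + (- (2 + (0 * 1))))
2. [mul_one →] (0 * 1)  →  0;  E = ((- b) + (- (2 + 0)))
3. [add_zero →] (2 + 0)  →  2;  cost 10 ≤ 10, done

((- b) + (- 2))   [cost 10]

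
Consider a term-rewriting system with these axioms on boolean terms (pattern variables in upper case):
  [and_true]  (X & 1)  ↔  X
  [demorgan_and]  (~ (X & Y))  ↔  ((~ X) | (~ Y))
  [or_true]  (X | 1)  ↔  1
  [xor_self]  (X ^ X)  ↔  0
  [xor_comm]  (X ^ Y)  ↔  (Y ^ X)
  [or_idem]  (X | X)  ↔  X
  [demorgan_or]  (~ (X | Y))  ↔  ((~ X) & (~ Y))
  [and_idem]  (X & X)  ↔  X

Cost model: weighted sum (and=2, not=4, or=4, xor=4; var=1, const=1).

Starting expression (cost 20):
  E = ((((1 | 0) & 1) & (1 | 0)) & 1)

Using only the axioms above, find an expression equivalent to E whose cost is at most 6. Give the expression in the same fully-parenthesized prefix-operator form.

(1) ((((1 | 0) & 1) & (1 | 0)) & 1)  =[and_true →]=  (((1 | 0) & 1) & (1 | 0))
(2) ((1 | 0) & 1)  =[and_true →]=  (1 | 0)    ⊢ ((1 | 0) & (1 | 0))
(3) ((1 | 0) & (1 | 0))  =[and_idem →]=  (1 | 0)    ⊢ cost 6, within 6

(1 | 0)   [cost 6]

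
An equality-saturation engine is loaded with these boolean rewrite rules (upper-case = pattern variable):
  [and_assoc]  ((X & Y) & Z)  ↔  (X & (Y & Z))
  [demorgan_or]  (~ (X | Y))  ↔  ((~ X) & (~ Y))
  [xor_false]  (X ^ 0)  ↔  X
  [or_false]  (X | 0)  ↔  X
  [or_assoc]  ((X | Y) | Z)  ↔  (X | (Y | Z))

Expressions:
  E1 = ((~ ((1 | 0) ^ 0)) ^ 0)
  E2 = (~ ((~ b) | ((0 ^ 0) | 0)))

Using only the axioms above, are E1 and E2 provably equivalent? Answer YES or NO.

NO

The axioms are sound identities: if E1 ↔* E2 then E1 and E2 evaluate identically under any assignment.
Under b=1: E1 evaluates to 0, E2 to 1. Distinct ⇒ no rewrite sequence connects them.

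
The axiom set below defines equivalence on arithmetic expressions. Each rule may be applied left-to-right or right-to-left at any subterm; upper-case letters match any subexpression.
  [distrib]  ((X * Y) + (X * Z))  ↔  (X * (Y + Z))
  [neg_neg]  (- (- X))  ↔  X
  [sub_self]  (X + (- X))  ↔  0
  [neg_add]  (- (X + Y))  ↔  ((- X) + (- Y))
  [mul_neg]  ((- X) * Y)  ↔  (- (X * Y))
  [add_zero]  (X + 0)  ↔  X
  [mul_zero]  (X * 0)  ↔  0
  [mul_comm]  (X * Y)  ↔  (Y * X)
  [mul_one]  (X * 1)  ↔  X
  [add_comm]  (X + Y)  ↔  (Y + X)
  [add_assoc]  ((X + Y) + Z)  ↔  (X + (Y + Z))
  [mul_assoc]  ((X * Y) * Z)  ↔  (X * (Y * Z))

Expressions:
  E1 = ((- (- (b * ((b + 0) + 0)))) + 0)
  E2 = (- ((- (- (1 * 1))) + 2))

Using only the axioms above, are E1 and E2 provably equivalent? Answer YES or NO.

All listed rules preserve value, hence provable equivalence implies equal values everywhere; look for a separating assignment.
b=0 gives E1 ↦ 0, E2 ↦ -3; values differ ⇒ not provably equivalent.

NO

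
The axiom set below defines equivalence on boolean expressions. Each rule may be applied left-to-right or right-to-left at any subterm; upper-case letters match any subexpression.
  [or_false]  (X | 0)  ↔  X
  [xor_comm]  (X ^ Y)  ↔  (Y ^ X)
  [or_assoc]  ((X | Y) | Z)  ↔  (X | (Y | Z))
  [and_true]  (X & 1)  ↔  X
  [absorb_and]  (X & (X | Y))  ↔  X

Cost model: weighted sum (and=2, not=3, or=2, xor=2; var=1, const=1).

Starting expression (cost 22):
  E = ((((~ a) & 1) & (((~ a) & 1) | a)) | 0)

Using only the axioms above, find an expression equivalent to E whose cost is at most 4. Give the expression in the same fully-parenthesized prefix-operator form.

(~ a)   [cost 4]

(1) (((~ a) & 1) & (((~ a) & 1) | a))  =[absorb_and →]=  ((~ a) & 1)    ⊢ (((~ a) & 1) | 0)
(2) ((~ a) & 1)  =[and_true →]=  (~ a)    ⊢ ((~ a) | 0)
(3) ((~ a) | 0)  =[or_false →]=  (~ a)    ⊢ cost 4, within 4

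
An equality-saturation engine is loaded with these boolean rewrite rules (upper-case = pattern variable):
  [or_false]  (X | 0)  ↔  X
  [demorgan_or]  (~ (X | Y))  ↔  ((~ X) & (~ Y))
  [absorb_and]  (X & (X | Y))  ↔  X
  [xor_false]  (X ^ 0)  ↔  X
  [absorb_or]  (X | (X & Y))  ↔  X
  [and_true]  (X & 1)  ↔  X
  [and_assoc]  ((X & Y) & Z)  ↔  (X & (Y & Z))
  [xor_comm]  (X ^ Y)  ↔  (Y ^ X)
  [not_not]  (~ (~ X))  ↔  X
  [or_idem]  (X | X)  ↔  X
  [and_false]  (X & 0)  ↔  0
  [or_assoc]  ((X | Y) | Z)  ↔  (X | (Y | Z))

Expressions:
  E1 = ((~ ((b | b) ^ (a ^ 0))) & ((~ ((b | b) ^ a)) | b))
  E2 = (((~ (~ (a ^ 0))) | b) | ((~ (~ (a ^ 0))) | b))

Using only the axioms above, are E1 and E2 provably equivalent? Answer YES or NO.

NO

Every axiom is a valid identity, so a rewrite proof would force E1 and E2 to agree under every assignment.
At a=0, b=0: E1 = 1 but E2 = 0; they differ, so no derivation exists.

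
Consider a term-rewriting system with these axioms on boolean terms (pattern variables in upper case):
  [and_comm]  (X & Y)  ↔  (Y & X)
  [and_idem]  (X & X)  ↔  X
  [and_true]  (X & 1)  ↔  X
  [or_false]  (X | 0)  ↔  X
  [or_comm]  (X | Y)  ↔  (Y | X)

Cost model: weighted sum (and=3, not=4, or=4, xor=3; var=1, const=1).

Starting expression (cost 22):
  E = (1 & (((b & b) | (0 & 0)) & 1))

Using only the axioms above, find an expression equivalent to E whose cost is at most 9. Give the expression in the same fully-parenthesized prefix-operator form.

(1 & (b & b))   [cost 9]

1. [and_idem →] (0 & 0)  →  0;  E = (1 & (((b & b) | 0) & 1))
2. [or_false →] ((b & b) | 0)  →  (b & b);  E = (1 & ((b & b) & 1))
3. [and_true →] ((b & b) & 1)  →  (b & b);  cost 9 ≤ 9, done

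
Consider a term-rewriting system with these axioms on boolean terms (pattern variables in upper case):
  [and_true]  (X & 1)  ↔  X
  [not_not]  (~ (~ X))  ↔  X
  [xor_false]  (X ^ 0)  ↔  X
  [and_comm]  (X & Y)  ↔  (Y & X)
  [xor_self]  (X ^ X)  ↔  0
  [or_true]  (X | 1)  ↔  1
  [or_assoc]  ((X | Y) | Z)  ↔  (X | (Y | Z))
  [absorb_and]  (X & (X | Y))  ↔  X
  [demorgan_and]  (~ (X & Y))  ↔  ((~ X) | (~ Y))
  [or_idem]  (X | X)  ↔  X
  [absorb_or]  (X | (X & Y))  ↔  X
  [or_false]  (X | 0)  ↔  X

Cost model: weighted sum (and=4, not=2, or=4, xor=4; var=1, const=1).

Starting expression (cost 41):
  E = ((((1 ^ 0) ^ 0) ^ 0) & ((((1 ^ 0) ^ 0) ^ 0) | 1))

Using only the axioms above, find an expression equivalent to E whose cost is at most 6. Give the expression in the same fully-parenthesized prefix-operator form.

(1 ^ 0)   [cost 6]

1. [absorb_and →] ((((1 ^ 0) ^ 0) ^ 0) & ((((1 ^ 0) ^ 0) ^ 0) | 1))  →  (((1 ^ 0) ^ 0) ^ 0)
2. [xor_false →] (1 ^ 0)  →  1;  E = ((1 ^ 0) ^ 0)
3. [xor_false →] ((1 ^ 0) ^ 0)  →  (1 ^ 0);  cost 6 ≤ 6, done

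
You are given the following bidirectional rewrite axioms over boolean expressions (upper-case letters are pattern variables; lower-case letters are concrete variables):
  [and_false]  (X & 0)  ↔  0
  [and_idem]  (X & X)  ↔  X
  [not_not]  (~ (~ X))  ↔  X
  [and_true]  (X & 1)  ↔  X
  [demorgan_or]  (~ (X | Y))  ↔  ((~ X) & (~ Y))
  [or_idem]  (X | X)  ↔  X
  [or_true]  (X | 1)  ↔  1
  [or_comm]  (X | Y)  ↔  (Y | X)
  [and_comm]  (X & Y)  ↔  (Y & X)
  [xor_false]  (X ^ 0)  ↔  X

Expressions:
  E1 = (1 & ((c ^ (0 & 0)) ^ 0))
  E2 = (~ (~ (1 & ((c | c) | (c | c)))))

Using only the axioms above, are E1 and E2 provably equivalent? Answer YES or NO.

1. [and_idem →] (0 & 0)  →  0;  E1 = (1 & ((c ^ 0) ^ 0))
2. [xor_false →] (c ^ 0)  →  c;  E1 = (1 & (c ^ 0))
3. [xor_false →] (c ^ 0)  →  c;  E1 = (1 & c)
4. [not_not ←] (1 & c)  →  (~ (~ (1 & c)))
5. [or_idem ←] c  →  (c | c);  E1 = (~ (~ (1 & (c | c))))
6. [or_idem ←] (c | c)  →  ((c | c) | (c | c));  this is E2

YES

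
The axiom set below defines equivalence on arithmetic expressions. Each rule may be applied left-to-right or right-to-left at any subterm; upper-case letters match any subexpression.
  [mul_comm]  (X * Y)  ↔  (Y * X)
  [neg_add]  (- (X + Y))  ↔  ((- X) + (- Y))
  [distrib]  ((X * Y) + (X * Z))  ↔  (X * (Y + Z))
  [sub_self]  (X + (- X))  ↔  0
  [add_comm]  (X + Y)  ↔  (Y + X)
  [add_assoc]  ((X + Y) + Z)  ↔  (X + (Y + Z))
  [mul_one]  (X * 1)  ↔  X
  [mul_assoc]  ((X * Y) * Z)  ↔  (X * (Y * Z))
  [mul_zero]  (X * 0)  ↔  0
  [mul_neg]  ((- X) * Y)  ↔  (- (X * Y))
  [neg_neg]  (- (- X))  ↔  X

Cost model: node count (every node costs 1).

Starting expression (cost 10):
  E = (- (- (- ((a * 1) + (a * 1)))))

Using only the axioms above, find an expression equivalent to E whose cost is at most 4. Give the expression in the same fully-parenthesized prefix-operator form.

(1) (- (- ((a * 1) + (a * 1))))  =[neg_neg →]=  ((a * 1) + (a * 1))    ⊢ (- ((a * 1) + (a * 1)))
(2) (a * 1)  =[mul_one →]=  a    ⊢ (- (a + (a * 1)))
(3) (a * 1)  =[mul_one →]=  a    ⊢ cost 4, within 4

(- (a + a))   [cost 4]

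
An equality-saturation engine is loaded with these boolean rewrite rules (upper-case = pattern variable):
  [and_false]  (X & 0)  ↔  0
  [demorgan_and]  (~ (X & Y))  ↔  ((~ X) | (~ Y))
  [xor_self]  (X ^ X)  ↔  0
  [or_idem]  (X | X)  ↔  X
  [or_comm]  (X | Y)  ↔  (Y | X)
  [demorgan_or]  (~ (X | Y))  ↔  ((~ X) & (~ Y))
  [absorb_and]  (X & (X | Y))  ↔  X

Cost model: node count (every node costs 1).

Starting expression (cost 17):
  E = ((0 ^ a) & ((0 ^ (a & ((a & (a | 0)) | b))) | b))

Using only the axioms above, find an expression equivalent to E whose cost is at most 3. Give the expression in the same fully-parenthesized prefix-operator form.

(0 ^ a)   [cost 3]

1. [absorb_and →] (a & (a | 0))  →  a;  E = ((0 ^ a) & ((0 ^ (a & (a | b))) | b))
2. [absorb_and →] (a & (a | b))  →  a;  E = ((0 ^ a) & ((0 ^ a) | b))
3. [absorb_and →] ((0 ^ a) & ((0 ^ a) | b))  →  (0 ^ a);  cost 3 ≤ 3, done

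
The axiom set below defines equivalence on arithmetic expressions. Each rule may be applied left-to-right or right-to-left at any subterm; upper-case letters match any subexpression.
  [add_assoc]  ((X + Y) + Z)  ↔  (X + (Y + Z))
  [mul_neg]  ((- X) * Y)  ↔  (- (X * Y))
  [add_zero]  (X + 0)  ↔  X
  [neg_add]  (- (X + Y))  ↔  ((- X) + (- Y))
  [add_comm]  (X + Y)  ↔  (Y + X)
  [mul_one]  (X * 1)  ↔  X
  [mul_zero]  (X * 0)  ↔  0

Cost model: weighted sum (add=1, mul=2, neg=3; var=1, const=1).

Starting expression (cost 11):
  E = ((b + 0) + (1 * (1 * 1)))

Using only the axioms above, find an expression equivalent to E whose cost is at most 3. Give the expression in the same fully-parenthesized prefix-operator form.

1. [mul_one →] (1 * 1)  →  1;  E = ((b + 0) + (1 * 1))
2. [add_comm →] ((b + 0) + (1 * 1))  →  ((1 * 1) + (b + 0))
3. [mul_one →] (1 * 1)  →  1;  E = (1 + (b + 0))
4. [add_zero →] (b + 0)  →  b;  cost 3 ≤ 3, done

(1 + b)   [cost 3]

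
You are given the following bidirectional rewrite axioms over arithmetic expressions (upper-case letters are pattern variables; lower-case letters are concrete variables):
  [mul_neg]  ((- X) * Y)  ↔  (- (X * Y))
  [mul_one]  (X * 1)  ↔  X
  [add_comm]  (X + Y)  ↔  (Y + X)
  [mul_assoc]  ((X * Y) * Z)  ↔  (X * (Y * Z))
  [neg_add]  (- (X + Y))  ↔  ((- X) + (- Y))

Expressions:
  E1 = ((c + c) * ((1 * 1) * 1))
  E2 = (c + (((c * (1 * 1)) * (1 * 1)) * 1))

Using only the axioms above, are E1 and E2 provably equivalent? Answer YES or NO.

step 1: mul_one (→) rewrites (1 * 1) into 1, now ((c + c) * (1 * 1))
step 2: mul_one (→) rewrites (1 * 1) into 1, now ((c + c) * 1)
step 3: mul_one (→) rewrites ((c + c) * 1) into (c + c)
step 4: mul_one (←) rewrites c into (c * 1), now (c + (c * 1))
step 5: mul_one (←) rewrites (c * 1) into ((c * 1) * 1), now (c + ((c * 1) * 1))
step 6: mul_one (←) rewrites c into (c * 1), now (c + (((c * 1) * 1) * 1))
step 7: mul_one (←) rewrites 1 into (1 * 1), now (c + (((c * 1) * (1 * 1)) * 1))
step 8: mul_one (←) rewrites 1 into (1 * 1), which is E2

YES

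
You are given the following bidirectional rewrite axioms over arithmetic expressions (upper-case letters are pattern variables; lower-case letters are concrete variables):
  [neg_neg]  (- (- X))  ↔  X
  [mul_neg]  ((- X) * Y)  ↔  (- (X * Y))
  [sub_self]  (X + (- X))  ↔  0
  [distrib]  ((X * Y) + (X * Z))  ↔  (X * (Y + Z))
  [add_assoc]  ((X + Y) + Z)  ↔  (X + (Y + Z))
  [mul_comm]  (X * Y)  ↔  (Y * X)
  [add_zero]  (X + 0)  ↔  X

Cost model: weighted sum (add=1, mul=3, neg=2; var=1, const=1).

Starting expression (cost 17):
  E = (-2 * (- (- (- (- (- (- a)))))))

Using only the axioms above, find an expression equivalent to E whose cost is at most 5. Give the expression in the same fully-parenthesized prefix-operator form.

(-2 * a)   [cost 5]

1. [neg_neg →] (- (- a))  →  a;  E = (-2 * (- (- (- (- a)))))
2. [neg_neg →] (- (- a))  →  a;  E = (-2 * (- (- a)))
3. [neg_neg →] (- (- a))  →  a;  cost 5 ≤ 5, done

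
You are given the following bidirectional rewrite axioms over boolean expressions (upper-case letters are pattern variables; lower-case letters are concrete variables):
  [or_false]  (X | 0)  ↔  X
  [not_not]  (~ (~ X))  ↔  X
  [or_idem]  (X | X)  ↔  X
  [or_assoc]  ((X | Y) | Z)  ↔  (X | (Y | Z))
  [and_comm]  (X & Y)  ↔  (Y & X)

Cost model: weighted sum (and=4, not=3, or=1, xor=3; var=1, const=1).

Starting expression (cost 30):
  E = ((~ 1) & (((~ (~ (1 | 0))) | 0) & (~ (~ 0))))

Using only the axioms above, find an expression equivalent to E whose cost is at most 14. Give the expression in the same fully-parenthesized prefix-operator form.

(1) (~ (~ (1 | 0)))  =[not_not →]=  (1 | 0)    ⊢ ((~ 1) & (((1 | 0) | 0) & (~ (~ 0))))
(2) (~ (~ 0))  =[not_not →]=  0    ⊢ ((~ 1) & (((1 | 0) | 0) & 0))
(3) ((1 | 0) | 0)  =[or_false →]=  (1 | 0)    ⊢ ((~ 1) & ((1 | 0) & 0))
(4) (1 | 0)  =[or_false →]=  1    ⊢ cost 14, within 14

((~ 1) & (1 & 0))   [cost 14]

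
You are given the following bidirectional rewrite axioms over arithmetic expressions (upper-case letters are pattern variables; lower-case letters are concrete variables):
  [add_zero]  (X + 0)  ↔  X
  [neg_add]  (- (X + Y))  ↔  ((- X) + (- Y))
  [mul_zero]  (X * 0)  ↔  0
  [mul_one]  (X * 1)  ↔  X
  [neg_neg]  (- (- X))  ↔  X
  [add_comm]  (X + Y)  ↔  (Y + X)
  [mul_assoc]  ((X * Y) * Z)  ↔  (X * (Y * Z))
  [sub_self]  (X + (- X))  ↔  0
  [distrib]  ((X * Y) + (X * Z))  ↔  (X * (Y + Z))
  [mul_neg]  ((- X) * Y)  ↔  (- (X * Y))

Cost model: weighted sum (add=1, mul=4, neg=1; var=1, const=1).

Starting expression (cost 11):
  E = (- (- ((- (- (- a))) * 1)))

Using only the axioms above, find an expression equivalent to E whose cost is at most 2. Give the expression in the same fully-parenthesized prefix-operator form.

(1) (- (- (- a)))  =[neg_neg →]=  (- a)    ⊢ (- (- ((- a) * 1)))
(2) ((- a) * 1)  =[mul_one →]=  (- a)    ⊢ (- (- (- a)))
(3) (- (- (- a)))  =[neg_neg →]=  (- a)    ⊢ cost 2, within 2

(- a)   [cost 2]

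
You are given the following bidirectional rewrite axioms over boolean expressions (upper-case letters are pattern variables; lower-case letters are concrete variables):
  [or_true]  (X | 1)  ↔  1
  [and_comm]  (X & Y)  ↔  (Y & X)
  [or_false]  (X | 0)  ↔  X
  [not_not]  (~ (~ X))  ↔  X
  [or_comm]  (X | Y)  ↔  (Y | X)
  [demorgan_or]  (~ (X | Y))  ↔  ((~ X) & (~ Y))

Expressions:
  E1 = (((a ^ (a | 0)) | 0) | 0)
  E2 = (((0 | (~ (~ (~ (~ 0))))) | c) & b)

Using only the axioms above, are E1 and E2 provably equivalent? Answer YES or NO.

NO

Every axiom is a valid identity, so a rewrite proof would force E1 and E2 to agree under every assignment.
At a=0, b=1, c=1: E1 = 0 but E2 = 1; they differ, so no derivation exists.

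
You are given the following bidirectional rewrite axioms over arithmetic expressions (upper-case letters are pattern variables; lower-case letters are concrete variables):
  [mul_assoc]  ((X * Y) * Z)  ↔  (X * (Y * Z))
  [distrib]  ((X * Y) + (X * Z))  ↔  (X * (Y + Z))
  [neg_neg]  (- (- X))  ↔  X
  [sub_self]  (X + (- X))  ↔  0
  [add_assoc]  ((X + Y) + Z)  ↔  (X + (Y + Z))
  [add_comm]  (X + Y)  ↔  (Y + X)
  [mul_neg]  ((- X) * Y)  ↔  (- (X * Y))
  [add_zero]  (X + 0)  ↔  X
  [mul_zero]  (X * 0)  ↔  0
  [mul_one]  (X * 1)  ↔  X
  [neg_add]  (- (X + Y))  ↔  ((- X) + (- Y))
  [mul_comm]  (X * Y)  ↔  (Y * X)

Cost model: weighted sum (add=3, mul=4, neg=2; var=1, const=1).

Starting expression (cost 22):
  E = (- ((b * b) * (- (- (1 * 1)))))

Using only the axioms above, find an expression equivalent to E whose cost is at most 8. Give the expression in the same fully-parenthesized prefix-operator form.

(- (b * b))   [cost 8]

step 1: mul_one (→) rewrites (1 * 1) into 1, now (- ((b * b) * (- (- 1))))
step 2: neg_neg (→) rewrites (- (- 1)) into 1, now (- ((b * b) * 1))
step 3: mul_one (→) rewrites ((b * b) * 1) into (b * b), reaching cost 8 (bound 8)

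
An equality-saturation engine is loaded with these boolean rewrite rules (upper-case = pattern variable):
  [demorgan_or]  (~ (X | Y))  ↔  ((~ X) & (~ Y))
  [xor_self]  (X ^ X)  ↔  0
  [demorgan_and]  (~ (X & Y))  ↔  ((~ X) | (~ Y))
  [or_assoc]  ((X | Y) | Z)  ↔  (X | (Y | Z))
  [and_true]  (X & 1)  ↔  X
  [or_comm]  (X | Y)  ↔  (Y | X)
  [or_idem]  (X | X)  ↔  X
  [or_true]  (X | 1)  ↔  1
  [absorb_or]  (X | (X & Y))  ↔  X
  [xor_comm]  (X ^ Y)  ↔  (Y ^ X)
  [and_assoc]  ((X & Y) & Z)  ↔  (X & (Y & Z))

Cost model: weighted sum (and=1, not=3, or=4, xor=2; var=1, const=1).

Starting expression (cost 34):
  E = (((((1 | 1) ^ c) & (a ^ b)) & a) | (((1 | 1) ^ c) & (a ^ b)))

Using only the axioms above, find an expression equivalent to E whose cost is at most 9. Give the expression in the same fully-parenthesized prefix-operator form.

1. [or_comm →] (((((1 | 1) ^ c) & (a ^ b)) & a) | (((1 | 1) ^ c) & (a ^ b)))  →  ((((1 | 1) ^ c) & (a ^ b)) | ((((1 | 1) ^ c) & (a ^ b)) & a))
2. [absorb_or →] ((((1 | 1) ^ c) & (a ^ b)) | ((((1 | 1) ^ c) & (a ^ b)) & a))  →  (((1 | 1) ^ c) & (a ^ b))
3. [or_true →] (1 | 1)  →  1;  cost 9 ≤ 9, done

((1 ^ c) & (a ^ b))   [cost 9]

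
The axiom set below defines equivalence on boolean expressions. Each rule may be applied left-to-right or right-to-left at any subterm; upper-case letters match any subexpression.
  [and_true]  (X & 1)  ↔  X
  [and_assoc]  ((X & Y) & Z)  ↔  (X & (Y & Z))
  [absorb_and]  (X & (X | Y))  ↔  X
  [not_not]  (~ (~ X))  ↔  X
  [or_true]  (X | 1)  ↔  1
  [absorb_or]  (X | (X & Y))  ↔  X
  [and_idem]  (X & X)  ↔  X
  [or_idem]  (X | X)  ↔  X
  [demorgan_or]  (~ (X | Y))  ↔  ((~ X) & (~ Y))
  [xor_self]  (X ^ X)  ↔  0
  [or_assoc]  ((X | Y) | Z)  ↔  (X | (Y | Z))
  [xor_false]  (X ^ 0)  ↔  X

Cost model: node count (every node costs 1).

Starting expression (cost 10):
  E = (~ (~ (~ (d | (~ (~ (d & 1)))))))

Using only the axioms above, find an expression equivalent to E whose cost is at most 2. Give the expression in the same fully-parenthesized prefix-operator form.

(~ d)   [cost 2]

step 1: not_not (→) rewrites (~ (~ (d & 1))) into (d & 1), now (~ (~ (~ (d | (d & 1)))))
step 2: not_not (→) rewrites (~ (~ (d | (d & 1)))) into (d | (d & 1)), now (~ (d | (d & 1)))
step 3: absorb_or (→) rewrites (d | (d & 1)) into d, reaching cost 2 (bound 2)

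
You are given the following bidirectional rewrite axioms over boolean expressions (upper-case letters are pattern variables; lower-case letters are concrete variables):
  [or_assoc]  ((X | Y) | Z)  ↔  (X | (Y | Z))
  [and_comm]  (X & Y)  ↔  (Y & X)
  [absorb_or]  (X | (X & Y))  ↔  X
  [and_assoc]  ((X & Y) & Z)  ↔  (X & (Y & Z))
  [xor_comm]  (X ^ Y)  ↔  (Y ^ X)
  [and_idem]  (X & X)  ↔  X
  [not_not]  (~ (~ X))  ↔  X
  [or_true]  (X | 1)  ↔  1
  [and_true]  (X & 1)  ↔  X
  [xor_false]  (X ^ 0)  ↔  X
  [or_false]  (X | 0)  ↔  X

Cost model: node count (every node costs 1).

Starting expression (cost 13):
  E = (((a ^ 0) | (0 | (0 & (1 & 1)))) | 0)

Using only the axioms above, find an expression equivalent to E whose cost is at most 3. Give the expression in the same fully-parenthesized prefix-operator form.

1. [and_true →] (1 & 1)  →  1;  E = (((a ^ 0) | (0 | (0 & 1))) | 0)
2. [absorb_or →] (0 | (0 & 1))  →  0;  E = (((a ^ 0) | 0) | 0)
3. [or_false →] (((a ^ 0) | 0) | 0)  →  ((a ^ 0) | 0)
4. [xor_false →] (a ^ 0)  →  a;  cost 3 ≤ 3, done

(a | 0)   [cost 3]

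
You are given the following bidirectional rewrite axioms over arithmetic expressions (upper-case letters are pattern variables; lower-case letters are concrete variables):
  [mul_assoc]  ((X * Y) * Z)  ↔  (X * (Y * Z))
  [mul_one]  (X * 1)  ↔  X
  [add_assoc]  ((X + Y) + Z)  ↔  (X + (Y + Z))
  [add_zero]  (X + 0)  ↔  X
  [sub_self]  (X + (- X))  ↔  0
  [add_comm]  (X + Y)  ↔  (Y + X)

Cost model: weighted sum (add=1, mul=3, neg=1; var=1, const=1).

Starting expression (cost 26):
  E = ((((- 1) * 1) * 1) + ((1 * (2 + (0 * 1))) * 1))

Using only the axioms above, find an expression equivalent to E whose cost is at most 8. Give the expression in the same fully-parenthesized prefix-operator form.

(1) (0 * 1)  =[mul_one →]=  0    ⊢ ((((- 1) * 1) * 1) + ((1 * (2 + 0)) * 1))
(2) (2 + 0)  =[add_zero →]=  2    ⊢ ((((- 1) * 1) * 1) + ((1 * 2) * 1))
(3) ((- 1) * 1)  =[mul_one →]=  (- 1)    ⊢ (((- 1) * 1) + ((1 * 2) * 1))
(4) ((1 * 2) * 1)  =[mul_one →]=  (1 * 2)    ⊢ (((- 1) * 1) + (1 * 2))
(5) ((- 1) * 1)  =[mul_one →]=  (- 1)    ⊢ cost 8, within 8

((- 1) + (1 * 2))   [cost 8]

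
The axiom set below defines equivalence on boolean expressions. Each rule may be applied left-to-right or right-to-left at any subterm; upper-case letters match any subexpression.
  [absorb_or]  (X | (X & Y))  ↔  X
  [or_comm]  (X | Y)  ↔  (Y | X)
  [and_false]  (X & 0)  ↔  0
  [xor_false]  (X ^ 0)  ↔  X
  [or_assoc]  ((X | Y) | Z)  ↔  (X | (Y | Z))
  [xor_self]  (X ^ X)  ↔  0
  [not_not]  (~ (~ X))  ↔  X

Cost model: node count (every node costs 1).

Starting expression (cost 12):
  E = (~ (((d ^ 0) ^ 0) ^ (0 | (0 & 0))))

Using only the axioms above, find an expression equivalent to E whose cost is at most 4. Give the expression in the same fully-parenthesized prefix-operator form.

(1) (0 | (0 & 0))  =[absorb_or →]=  0    ⊢ (~ (((d ^ 0) ^ 0) ^ 0))
(2) ((d ^ 0) ^ 0)  =[xor_false →]=  (d ^ 0)    ⊢ (~ ((d ^ 0) ^ 0))
(3) (d ^ 0)  =[xor_false →]=  d    ⊢ cost 4, within 4

(~ (d ^ 0))   [cost 4]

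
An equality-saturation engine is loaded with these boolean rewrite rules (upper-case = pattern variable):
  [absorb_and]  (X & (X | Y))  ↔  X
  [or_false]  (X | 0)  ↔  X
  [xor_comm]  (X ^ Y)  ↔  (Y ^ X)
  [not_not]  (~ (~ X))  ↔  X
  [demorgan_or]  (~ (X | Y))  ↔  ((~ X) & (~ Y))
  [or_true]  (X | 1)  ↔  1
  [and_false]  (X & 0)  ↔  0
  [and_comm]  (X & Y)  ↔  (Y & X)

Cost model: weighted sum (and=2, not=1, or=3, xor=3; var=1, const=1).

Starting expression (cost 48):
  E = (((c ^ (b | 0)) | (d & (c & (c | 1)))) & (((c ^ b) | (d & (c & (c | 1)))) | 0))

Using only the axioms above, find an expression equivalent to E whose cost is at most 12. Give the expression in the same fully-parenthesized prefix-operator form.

((c ^ b) | (d & c))   [cost 12]

1. [or_false →] (b | 0)  →  b;  E = (((c ^ b) | (d & (c & (c | 1)))) & (((c ^ b) | (d & (c & (c | 1)))) | 0))
2. [absorb_and →] (((c ^ b) | (d & (c & (c | 1)))) & (((c ^ b) | (d & (c & (c | 1)))) | 0))  →  ((c ^ b) | (d & (c & (c | 1))))
3. [absorb_and →] (c & (c | 1))  →  c;  cost 12 ≤ 12, done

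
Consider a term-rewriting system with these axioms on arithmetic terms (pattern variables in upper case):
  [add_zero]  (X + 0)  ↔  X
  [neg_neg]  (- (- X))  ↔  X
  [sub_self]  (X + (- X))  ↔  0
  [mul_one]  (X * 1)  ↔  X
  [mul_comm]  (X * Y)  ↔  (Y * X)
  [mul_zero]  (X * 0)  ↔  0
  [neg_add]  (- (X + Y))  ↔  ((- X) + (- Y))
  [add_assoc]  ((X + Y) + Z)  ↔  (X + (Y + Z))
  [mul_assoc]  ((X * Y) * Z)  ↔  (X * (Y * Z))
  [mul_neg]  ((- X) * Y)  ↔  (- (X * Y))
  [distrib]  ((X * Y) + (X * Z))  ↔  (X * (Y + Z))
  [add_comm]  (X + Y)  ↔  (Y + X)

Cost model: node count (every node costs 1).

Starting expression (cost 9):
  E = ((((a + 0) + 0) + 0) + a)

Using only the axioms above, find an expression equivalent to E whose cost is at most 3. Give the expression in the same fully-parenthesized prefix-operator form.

(a + a)   [cost 3]

step 1: add_zero (→) rewrites (a + 0) into a, now (((a + 0) + 0) + a)
step 2: add_zero (→) rewrites ((a + 0) + 0) into (a + 0), now ((a + 0) + a)
step 3: add_zero (→) rewrites (a + 0) into a, reaching cost 3 (bound 3)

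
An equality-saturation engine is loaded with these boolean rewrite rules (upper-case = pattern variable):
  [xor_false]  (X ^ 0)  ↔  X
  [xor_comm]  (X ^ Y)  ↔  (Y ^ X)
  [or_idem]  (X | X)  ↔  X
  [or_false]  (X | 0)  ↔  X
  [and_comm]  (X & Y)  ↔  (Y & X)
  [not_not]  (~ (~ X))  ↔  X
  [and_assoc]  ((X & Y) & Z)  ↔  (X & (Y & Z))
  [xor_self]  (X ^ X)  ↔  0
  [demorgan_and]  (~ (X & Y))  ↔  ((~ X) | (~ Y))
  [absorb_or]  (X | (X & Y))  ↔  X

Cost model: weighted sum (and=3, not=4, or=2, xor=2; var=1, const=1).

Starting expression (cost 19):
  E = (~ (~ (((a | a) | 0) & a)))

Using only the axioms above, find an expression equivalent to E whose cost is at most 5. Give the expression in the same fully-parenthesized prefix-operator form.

(a & a)   [cost 5]

1. [or_false →] ((a | a) | 0)  →  (a | a);  E = (~ (~ ((a | a) & a)))
2. [not_not →] (~ (~ ((a | a) & a)))  →  ((a | a) & a)
3. [or_idem →] (a | a)  →  a;  cost 5 ≤ 5, done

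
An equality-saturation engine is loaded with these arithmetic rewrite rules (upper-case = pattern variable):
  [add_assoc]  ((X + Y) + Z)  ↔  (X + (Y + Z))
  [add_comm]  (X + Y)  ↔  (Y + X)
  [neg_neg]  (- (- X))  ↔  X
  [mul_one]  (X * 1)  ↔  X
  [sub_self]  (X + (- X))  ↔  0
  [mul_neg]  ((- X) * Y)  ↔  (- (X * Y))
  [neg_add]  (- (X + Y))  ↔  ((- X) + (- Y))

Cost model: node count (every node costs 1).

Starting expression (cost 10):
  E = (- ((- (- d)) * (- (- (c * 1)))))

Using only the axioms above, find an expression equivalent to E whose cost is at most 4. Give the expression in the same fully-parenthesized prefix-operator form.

(1) (- (- (c * 1)))  =[neg_neg →]=  (c * 1)    ⊢ (- ((- (- d)) * (c * 1)))
(2) (- (- d))  =[neg_neg →]=  d    ⊢ (- (d * (c * 1)))
(3) (c * 1)  =[mul_one →]=  c    ⊢ cost 4, within 4

(- (d * c))   [cost 4]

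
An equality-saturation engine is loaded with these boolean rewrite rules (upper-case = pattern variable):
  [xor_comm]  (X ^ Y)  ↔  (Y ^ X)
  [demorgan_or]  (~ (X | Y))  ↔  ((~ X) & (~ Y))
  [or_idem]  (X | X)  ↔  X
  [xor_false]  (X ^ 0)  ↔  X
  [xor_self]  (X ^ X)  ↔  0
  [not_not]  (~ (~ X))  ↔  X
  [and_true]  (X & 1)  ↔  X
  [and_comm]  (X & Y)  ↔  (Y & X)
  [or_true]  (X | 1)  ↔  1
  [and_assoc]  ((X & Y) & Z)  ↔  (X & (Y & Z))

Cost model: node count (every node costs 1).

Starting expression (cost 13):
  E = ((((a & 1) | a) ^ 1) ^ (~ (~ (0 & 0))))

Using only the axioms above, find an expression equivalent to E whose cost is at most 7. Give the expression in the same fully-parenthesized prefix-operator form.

(1) (a & 1)  =[and_true →]=  a    ⊢ (((a | a) ^ 1) ^ (~ (~ (0 & 0))))
(2) (a | a)  =[or_idem →]=  a    ⊢ ((a ^ 1) ^ (~ (~ (0 & 0))))
(3) (~ (~ (0 & 0)))  =[not_not →]=  (0 & 0)    ⊢ cost 7, within 7

((a ^ 1) ^ (0 & 0))   [cost 7]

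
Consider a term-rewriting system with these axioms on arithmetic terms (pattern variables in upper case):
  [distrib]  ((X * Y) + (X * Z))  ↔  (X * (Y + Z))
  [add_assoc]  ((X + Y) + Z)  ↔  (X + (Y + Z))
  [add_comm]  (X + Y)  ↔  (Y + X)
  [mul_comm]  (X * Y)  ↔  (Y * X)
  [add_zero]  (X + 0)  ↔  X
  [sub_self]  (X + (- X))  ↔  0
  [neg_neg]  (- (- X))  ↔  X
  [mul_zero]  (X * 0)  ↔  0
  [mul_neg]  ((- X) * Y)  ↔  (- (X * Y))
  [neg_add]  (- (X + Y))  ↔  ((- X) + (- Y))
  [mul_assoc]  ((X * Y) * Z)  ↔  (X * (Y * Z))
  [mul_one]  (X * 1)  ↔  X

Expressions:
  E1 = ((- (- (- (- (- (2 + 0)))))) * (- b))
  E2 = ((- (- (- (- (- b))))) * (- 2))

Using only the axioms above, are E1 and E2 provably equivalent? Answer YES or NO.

1. [neg_neg →] (- (- (- (- (2 + 0)))))  →  (- (- (2 + 0)));  E1 = ((- (- (- (2 + 0)))) * (- b))
2. [neg_neg →] (- (- (- (2 + 0))))  →  (- (2 + 0));  E1 = ((- (2 + 0)) * (- b))
3. [add_zero →] (2 + 0)  →  2;  E1 = ((- 2) * (- b))
4. [neg_neg ←] (- b)  →  (- (- (- b)));  E1 = ((- 2) * (- (- (- b))))
5. [mul_comm →] ((- 2) * (- (- (- b))))  →  ((- (- (- b))) * (- 2))
6. [neg_neg ←] (- (- b))  →  (- (- (- (- b))));  this is E2

YES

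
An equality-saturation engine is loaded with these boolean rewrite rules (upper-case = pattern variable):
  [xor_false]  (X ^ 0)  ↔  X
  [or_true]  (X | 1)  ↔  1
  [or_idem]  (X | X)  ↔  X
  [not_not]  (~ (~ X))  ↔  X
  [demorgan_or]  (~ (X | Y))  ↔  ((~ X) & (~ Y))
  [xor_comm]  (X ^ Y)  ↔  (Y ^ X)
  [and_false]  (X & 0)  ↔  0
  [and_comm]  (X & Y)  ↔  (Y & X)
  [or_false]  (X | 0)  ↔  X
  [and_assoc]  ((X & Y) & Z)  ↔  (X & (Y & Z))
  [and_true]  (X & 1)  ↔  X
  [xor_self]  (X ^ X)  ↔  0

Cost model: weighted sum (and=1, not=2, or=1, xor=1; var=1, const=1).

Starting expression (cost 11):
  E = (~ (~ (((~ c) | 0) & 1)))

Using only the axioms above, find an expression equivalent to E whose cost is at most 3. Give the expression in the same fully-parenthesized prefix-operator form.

(~ c)   [cost 3]

step 1: and_true (→) rewrites (((~ c) | 0) & 1) into ((~ c) | 0), now (~ (~ ((~ c) | 0)))
step 2: or_false (→) rewrites ((~ c) | 0) into (~ c), now (~ (~ (~ c)))
step 3: not_not (→) rewrites (~ (~ (~ c))) into (~ c), reaching cost 3 (bound 3)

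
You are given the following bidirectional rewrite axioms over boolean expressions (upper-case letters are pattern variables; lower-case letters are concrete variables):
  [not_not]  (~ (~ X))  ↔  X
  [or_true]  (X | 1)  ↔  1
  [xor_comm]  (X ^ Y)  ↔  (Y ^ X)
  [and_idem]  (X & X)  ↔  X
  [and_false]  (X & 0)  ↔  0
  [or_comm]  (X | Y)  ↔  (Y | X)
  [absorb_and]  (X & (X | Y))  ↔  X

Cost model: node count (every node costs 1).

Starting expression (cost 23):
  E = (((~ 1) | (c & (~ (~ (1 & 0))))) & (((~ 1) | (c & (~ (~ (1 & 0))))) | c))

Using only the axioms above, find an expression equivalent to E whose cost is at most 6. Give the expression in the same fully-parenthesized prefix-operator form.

((~ 1) | (c & 0))   [cost 6]

1. [absorb_and →] (((~ 1) | (c & (~ (~ (1 & 0))))) & (((~ 1) | (c & (~ (~ (1 & 0))))) | c))  →  ((~ 1) | (c & (~ (~ (1 & 0)))))
2. [not_not →] (~ (~ (1 & 0)))  →  (1 & 0);  E = ((~ 1) | (c & (1 & 0)))
3. [and_false →] (1 & 0)  →  0;  cost 6 ≤ 6, done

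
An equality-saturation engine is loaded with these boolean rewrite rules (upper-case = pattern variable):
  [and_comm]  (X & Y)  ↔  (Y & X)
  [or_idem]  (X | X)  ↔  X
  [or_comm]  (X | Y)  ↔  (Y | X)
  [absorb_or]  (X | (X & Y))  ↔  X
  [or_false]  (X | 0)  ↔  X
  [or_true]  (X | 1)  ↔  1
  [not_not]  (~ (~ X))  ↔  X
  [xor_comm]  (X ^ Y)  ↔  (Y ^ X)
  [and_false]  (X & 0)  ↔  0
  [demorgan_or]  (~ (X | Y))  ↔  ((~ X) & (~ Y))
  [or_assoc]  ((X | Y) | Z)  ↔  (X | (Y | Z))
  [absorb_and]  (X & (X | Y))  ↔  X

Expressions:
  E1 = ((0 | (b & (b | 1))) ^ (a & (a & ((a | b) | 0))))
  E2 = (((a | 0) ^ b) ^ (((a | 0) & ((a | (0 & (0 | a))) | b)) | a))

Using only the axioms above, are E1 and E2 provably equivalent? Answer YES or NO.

NO

All listed rules preserve value, hence provable equivalence implies equal values everywhere; look for a separating assignment.
a=1, b=0 gives E1 ↦ 1, E2 ↦ 0; values differ ⇒ not provably equivalent.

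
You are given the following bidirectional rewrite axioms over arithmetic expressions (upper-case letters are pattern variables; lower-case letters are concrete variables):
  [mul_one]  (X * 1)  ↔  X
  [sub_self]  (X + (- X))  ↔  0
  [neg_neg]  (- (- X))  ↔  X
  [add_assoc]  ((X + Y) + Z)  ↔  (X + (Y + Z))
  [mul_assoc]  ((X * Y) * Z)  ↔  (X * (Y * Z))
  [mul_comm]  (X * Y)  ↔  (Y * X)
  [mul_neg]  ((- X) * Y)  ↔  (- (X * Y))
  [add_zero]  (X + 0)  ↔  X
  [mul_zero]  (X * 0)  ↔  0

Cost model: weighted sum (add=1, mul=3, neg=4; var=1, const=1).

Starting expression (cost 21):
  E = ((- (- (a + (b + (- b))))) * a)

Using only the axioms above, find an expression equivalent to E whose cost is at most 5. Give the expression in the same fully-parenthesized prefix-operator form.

step 1: neg_neg (→) rewrites (- (- (a + (b + (- b))))) into (a + (b + (- b))), now ((a + (b + (- b))) * a)
step 2: sub_self (→) rewrites (b + (- b)) into 0, now ((a + 0) * a)
step 3: add_zero (→) rewrites (a + 0) into a, reaching cost 5 (bound 5)

(a * a)   [cost 5]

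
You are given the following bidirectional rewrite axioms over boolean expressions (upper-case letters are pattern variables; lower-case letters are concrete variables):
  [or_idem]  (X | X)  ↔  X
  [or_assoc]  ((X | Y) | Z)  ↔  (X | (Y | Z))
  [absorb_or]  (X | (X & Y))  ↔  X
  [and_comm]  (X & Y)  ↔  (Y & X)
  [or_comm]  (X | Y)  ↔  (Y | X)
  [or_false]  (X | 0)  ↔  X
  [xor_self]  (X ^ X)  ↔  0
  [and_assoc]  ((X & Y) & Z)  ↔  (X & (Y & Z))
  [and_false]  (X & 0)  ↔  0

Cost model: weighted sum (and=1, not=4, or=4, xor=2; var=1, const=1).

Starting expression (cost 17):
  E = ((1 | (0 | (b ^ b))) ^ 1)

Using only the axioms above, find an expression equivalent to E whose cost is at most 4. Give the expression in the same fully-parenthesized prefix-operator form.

step 1: xor_self (→) rewrites (b ^ b) into 0, now ((1 | (0 | 0)) ^ 1)
step 2: or_idem (→) rewrites (0 | 0) into 0, now ((1 | 0) ^ 1)
step 3: or_false (→) rewrites (1 | 0) into 1, reaching cost 4 (bound 4)

(1 ^ 1)   [cost 4]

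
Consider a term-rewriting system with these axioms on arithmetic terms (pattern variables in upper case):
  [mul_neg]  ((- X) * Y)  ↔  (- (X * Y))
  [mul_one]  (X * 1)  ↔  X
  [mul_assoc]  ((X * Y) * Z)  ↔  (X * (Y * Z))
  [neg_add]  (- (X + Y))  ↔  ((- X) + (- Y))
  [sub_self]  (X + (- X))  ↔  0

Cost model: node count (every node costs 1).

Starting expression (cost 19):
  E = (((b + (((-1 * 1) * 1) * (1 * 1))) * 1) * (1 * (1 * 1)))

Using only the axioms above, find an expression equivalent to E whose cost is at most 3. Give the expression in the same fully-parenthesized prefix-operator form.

step 1: mul_one (→) rewrites (-1 * 1) into -1, now (((b + ((-1 * 1) * (1 * 1))) * 1) * (1 * (1 * 1)))
step 2: mul_one (→) rewrites (1 * 1) into 1, now (((b + ((-1 * 1) * (1 * 1))) * 1) * (1 * 1))
step 3: mul_one (→) rewrites (-1 * 1) into -1, now (((b + (-1 * (1 * 1))) * 1) * (1 * 1))
step 4: mul_one (→) rewrites (1 * 1) into 1, now (((b + (-1 * 1)) * 1) * (1 * 1))
step 5: mul_one (→) rewrites (-1 * 1) into -1, now (((b + -1) * 1) * (1 * 1))
step 6: mul_one (→) rewrites ((b + -1) * 1) into (b + -1), now ((b + -1) * (1 * 1))
step 7: mul_one (→) rewrites (1 * 1) into 1, now ((b + -1) * 1)
step 8: mul_one (→) rewrites ((b + -1) * 1) into (b + -1), reaching cost 3 (bound 3)

(b + -1)   [cost 3]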